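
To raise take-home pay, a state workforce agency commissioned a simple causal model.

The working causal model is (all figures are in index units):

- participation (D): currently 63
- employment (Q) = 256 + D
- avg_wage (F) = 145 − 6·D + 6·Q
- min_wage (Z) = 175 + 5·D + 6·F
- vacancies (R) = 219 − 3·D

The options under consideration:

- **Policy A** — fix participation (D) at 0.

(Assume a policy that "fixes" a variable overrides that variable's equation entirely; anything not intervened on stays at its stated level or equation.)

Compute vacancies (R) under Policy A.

Policy A (D := 0):
  D = 0
  R = 219 − 3·0 = 219

219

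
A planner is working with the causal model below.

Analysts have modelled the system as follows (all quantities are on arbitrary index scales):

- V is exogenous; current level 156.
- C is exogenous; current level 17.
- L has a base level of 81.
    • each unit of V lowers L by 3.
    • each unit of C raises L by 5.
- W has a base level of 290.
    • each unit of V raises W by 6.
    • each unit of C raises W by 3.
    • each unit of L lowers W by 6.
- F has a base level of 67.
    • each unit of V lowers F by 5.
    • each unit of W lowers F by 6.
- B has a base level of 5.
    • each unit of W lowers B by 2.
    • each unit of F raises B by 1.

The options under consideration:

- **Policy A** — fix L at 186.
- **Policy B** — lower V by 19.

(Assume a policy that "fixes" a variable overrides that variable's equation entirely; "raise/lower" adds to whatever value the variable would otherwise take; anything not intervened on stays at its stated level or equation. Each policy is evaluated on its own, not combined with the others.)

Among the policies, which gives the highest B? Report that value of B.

Policy A (L := 186):
  V = 156
  C = 17
  L = 186
  W = 290 + 6·156 + 3·17 − 6·186 = 161
  F = 67 − 5·156 − 6·161 = -1679
  B = 5 − 2·161 + (-1679) = -1996
Policy B (V − 19):
  V = 156 − 19 = 137
  C = 17
  L = 81 − 3·137 + 5·17 = -245
  W = 290 + 6·137 + 3·17 − 6·(-245) = 2633
  F = 67 − 5·137 − 6·2633 = -16416
  B = 5 − 2·2633 + (-16416) = -21677
Comparing — Policy A: B=-1996, Policy B: B=-21677. Highest is -1996 (Policy A).

-1996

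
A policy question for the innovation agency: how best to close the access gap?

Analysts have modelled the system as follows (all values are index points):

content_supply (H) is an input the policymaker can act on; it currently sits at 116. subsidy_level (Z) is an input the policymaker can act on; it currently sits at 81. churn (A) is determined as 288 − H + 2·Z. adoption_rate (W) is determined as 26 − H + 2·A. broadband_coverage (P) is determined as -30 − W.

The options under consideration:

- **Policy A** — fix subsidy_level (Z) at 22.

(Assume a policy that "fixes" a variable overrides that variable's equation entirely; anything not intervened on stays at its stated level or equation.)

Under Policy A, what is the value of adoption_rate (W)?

Policy A (Z := 22):
  H = 116
  Z = 22
  A = 288 − 116 + 2·22 = 216
  W = 26 − 116 + 2·216 = 342

342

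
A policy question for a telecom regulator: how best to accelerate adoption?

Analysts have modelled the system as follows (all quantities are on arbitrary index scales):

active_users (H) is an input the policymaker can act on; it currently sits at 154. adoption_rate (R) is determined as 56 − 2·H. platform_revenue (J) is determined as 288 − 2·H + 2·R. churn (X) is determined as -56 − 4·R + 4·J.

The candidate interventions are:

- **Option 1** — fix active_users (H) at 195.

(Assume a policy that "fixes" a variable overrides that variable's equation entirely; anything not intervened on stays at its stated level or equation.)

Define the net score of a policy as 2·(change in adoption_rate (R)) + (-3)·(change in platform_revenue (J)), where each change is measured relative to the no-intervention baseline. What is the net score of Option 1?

Baseline:
  H = 154
  R = 56 − 2·154 = -252
  J = 288 − 2·154 + 2·(-252) = -524
Option 1 (H := 195):
  H = 195
  R = 56 − 2·195 = -334
  J = 288 − 2·195 + 2·(-334) = -770
ΔR = -334 − (-252) = -82; ΔJ = -770 − (-524) = -246
Score = 2·(-82) + (-3)·(-246) = 574

574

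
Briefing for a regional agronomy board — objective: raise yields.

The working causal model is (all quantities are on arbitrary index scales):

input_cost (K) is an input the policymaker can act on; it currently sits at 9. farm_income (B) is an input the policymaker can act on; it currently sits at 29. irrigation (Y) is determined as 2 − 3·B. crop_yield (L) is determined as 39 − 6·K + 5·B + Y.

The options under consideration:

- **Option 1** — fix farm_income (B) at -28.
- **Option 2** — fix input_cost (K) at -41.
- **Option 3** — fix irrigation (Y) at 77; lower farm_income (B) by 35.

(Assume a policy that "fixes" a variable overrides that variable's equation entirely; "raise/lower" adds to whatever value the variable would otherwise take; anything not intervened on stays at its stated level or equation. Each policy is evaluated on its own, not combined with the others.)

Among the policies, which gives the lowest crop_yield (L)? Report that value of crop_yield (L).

-69

Option 1 (B := -28):
  K = 9
  B = -28
  Y = 2 − 3·(-28) = 86
  L = 39 − 6·9 + 5·(-28) + 86 = -69
Option 2 (K := -41):
  K = -41
  B = 29
  Y = 2 − 3·29 = -85
  L = 39 − 6·(-41) + 5·29 + (-85) = 345
Option 3 (Y := 77, B − 35):
  K = 9
  B = 29 − 35 = -6
  Y = 77
  L = 39 − 6·9 + 5·(-6) + 77 = 32
Comparing — Option 1: L=-69, Option 2: L=345, Option 3: L=32. Lowest is -69 (Option 1).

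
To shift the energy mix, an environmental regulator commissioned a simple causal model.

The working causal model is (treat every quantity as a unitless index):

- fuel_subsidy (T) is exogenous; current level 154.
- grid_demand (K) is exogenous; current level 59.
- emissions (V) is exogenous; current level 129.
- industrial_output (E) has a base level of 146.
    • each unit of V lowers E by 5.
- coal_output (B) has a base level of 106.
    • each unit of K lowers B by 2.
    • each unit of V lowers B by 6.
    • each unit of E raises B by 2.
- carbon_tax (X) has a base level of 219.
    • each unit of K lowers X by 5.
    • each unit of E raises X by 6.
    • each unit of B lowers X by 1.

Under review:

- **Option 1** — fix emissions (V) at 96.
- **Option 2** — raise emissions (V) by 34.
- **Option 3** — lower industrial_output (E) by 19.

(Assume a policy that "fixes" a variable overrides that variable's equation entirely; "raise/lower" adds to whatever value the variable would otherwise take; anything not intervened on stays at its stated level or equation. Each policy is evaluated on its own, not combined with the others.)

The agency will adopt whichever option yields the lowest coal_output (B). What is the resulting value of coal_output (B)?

-2328

Option 1 (V := 96):
  K = 59
  V = 96
  E = 146 − 5·96 = -334
  B = 106 − 2·59 − 6·96 + 2·(-334) = -1256
Option 2 (V + 34):
  K = 59
  V = 129 + 34 = 163
  E = 146 − 5·163 = -669
  B = 106 − 2·59 − 6·163 + 2·(-669) = -2328
Option 3 (E − 19):
  K = 59
  V = 129
  E = 146 − 5·129 (−19 from intervention) = -518
  B = 106 − 2·59 − 6·129 + 2·(-518) = -1822
Comparing — Option 1: B=-1256, Option 2: B=-2328, Option 3: B=-1822. Lowest is -2328 (Option 2).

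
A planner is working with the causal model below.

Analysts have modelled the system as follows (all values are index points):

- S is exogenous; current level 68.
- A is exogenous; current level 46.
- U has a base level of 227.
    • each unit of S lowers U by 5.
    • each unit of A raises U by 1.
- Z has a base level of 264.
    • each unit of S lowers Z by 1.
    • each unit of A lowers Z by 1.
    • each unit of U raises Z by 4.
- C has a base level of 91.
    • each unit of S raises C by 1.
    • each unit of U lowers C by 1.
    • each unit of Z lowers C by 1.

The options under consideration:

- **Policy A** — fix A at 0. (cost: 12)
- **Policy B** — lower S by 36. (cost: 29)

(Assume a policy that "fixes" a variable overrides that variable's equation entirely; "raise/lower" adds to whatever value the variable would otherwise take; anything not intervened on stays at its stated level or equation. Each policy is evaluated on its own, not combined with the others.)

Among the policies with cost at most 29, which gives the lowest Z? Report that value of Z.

-256

Policy A (A := 0):
  S = 68
  A = 0
  U = 227 − 5·68 + 0 = -113
  Z = 264 − 68 − 0 + 4·(-113) = -256
Policy B (S − 36):
  S = 68 − 36 = 32
  A = 46
  U = 227 − 5·32 + 46 = 113
  Z = 264 − 32 − 46 + 4·113 = 638
Comparing — Policy A: Z=-256, Policy B: Z=638. Lowest is -256 (Policy A).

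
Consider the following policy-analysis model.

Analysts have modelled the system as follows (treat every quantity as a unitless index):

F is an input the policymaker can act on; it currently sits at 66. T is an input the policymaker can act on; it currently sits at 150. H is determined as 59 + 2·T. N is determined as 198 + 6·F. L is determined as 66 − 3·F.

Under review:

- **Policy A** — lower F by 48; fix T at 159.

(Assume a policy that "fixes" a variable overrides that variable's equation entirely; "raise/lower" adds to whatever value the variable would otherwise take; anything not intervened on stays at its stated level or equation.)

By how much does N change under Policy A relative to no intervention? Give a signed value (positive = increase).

Baseline:
  F = 66
  N = 198 + 6·66 = 594
Policy A (F − 48, T := 159):
  F = 66 − 48 = 18
  N = 198 + 6·18 = 306
Change in N: 306 − 594 = -288

-288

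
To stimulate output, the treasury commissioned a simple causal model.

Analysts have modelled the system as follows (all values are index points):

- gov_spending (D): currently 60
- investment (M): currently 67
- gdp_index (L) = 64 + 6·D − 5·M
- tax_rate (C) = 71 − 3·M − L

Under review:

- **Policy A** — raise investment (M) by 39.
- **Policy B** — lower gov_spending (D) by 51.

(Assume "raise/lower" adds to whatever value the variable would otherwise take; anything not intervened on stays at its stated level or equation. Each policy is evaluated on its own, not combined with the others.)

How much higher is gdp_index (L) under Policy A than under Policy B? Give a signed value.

111

Policy A (M + 39):
  D = 60
  M = 67 + 39 = 106
  L = 64 + 6·60 − 5·106 = -106
Policy B (D − 51):
  D = 60 − 51 = 9
  M = 67
  L = 64 + 6·9 − 5·67 = -217
L: -106 − (-217) = 111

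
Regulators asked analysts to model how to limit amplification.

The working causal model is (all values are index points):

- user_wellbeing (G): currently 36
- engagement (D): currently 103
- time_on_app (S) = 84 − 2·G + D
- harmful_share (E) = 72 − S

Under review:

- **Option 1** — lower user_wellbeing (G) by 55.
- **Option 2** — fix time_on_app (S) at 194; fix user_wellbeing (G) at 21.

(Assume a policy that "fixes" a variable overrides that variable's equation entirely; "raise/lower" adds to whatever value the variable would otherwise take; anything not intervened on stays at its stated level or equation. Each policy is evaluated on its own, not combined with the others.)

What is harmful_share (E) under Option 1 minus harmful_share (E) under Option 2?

Option 1 (G − 55):
  G = 36 − 55 = -19
  D = 103
  S = 84 − 2·(-19) + 103 = 225
  E = 72 − 225 = -153
Option 2 (S := 194, G := 21):
  G = 21
  D = 103
  S = 194
  E = 72 − 194 = -122
E: -153 − (-122) = -31

-31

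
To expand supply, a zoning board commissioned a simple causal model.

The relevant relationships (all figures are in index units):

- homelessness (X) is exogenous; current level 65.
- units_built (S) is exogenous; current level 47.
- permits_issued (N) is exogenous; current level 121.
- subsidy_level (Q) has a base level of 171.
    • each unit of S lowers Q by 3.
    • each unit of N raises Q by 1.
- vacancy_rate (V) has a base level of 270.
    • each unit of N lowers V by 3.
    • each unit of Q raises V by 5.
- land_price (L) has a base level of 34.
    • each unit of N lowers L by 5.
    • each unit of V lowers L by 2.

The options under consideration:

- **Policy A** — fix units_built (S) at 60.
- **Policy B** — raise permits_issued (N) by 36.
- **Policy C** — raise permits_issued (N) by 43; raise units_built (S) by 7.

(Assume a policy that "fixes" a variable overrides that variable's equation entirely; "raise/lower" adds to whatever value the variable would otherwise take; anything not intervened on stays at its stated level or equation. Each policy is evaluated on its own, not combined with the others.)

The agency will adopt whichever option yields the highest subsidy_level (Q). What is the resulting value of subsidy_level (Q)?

187

Policy A (S := 60):
  S = 60
  N = 121
  Q = 171 − 3·60 + 121 = 112
Policy B (N + 36):
  S = 47
  N = 121 + 36 = 157
  Q = 171 − 3·47 + 157 = 187
Policy C (N + 43, S + 7):
  S = 47 + 7 = 54
  N = 121 + 43 = 164
  Q = 171 − 3·54 + 164 = 173
Comparing — Policy A: Q=112, Policy B: Q=187, Policy C: Q=173. Highest is 187 (Policy B).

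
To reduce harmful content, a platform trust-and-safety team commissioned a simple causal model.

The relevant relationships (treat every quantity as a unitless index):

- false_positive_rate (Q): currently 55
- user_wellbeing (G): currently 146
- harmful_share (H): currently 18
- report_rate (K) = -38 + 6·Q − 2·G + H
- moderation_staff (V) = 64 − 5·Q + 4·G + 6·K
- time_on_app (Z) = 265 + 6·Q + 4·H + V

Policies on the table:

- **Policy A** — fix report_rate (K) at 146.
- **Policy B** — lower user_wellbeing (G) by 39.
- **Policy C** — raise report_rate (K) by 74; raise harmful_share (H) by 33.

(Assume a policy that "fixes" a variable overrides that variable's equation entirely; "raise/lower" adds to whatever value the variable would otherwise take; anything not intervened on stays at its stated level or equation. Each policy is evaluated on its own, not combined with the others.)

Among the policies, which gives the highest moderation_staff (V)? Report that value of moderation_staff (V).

1249

Policy A (K := 146):
  Q = 55
  G = 146
  H = 18
  K = 146
  V = 64 − 5·55 + 4·146 + 6·146 = 1249
Policy B (G − 39):
  Q = 55
  G = 146 − 39 = 107
  H = 18
  K = -38 + 6·55 − 2·107 + 18 = 96
  V = 64 − 5·55 + 4·107 + 6·96 = 793
Policy C (K + 74, H + 33):
  Q = 55
  G = 146
  H = 18 + 33 = 51
  K = -38 + 6·55 − 2·146 + 51 (+74 from intervention) = 125
  V = 64 − 5·55 + 4·146 + 6·125 = 1123
Comparing — Policy A: V=1249, Policy B: V=793, Policy C: V=1123. Highest is 1249 (Policy A).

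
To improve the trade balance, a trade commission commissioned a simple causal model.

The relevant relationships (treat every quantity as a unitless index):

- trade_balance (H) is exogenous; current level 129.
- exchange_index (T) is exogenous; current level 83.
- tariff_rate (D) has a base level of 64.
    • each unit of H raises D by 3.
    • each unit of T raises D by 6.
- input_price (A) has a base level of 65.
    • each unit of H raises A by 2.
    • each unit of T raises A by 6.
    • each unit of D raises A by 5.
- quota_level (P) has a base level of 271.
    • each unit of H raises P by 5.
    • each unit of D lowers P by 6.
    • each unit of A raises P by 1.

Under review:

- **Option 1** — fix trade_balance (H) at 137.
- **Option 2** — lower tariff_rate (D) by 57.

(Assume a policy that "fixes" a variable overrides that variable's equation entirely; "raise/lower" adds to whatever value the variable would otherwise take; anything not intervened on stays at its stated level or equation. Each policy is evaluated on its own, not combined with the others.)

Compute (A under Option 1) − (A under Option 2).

421

Option 1 (H := 137):
  H = 137
  T = 83
  D = 64 + 3·137 + 6·83 = 973
  A = 65 + 2·137 + 6·83 + 5·973 = 5702
Option 2 (D − 57):
  H = 129
  T = 83
  D = 64 + 3·129 + 6·83 (−57 from intervention) = 892
  A = 65 + 2·129 + 6·83 + 5·892 = 5281
A: 5702 − 5281 = 421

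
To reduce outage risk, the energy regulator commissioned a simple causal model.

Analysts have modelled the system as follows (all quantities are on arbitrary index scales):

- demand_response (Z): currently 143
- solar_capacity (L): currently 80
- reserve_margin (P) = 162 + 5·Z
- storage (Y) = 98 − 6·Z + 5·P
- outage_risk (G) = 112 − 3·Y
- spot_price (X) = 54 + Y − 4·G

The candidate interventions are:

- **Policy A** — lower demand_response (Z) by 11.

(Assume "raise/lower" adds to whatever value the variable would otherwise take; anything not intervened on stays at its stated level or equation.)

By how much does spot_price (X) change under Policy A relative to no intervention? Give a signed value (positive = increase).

-2717

Baseline:
  Z = 143
  P = 162 + 5·143 = 877
  Y = 98 − 6·143 + 5·877 = 3625
  G = 112 − 3·3625 = -10763
  X = 54 + 3625 − 4·(-10763) = 46731
Policy A (Z − 11):
  Z = 143 − 11 = 132
  P = 162 + 5·132 = 822
  Y = 98 − 6·132 + 5·822 = 3416
  G = 112 − 3·3416 = -10136
  X = 54 + 3416 − 4·(-10136) = 44014
Change in X: 44014 − 46731 = -2717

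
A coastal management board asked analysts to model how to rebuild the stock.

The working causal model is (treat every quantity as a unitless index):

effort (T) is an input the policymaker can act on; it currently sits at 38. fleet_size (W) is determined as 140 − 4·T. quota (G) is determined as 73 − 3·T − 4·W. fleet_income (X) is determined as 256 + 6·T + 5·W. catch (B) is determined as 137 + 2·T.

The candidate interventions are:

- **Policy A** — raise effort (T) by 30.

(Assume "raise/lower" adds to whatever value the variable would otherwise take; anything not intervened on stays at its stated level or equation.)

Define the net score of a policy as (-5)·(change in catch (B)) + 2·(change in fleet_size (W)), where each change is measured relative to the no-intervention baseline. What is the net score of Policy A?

-540

Baseline:
  T = 38
  W = 140 − 4·38 = -12
  B = 137 + 2·38 = 213
Policy A (T + 30):
  T = 38 + 30 = 68
  W = 140 − 4·68 = -132
  B = 137 + 2·68 = 273
ΔB = 273 − 213 = 60; ΔW = -132 − (-12) = -120
Score = (-5)·60 + 2·(-120) = -540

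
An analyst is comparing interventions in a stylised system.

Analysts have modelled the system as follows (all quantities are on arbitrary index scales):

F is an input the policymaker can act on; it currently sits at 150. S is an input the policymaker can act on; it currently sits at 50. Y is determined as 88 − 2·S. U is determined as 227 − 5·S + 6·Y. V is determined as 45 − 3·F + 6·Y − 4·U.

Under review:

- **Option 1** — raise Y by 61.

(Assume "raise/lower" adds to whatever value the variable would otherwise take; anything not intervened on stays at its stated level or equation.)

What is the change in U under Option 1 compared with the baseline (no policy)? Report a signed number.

Baseline:
  S = 50
  Y = 88 − 2·50 = -12
  U = 227 − 5·50 + 6·(-12) = -95
Option 1 (Y + 61):
  S = 50
  Y = 88 − 2·50 (+61 from intervention) = 49
  U = 227 − 5·50 + 6·49 = 271
Change in U: 271 − (-95) = 366

366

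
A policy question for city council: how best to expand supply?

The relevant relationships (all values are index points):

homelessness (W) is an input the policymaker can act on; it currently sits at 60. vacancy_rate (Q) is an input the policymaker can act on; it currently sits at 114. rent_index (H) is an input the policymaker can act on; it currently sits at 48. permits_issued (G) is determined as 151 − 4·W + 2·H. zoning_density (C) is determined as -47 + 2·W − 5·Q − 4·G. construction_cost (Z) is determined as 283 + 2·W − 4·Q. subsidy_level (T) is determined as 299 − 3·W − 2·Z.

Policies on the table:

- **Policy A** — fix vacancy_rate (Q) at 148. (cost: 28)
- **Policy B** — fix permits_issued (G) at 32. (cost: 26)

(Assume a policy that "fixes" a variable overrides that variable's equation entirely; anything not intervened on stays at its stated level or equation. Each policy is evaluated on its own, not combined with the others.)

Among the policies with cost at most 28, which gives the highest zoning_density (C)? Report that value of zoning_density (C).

Policy A (Q := 148):
  W = 60
  Q = 148
  H = 48
  G = 151 − 4·60 + 2·48 = 7
  C = -47 + 2·60 − 5·148 − 4·7 = -695
Policy B (G := 32):
  W = 60
  Q = 114
  H = 48
  G = 32
  C = -47 + 2·60 − 5·114 − 4·32 = -625
Comparing — Policy A: C=-695, Policy B: C=-625. Highest is -625 (Policy B).

-625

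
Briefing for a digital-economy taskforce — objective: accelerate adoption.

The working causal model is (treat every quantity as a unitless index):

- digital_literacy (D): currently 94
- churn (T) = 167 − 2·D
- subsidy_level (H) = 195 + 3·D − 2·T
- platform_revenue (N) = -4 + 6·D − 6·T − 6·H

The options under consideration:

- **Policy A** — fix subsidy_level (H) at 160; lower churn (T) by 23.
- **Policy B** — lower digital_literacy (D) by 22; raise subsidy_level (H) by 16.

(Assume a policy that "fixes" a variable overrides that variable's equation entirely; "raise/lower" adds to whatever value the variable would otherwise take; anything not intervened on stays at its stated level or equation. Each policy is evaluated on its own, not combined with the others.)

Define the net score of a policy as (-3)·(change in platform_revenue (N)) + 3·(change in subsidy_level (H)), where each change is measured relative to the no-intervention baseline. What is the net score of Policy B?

-1710

Baseline:
  D = 94
  T = 167 − 2·94 = -21
  H = 195 + 3·94 − 2·(-21) = 519
  N = -4 + 6·94 − 6·(-21) − 6·519 = -2428
Policy B (D − 22, H + 16):
  D = 94 − 22 = 72
  T = 167 − 2·72 = 23
  H = 195 + 3·72 − 2·23 (+16 from intervention) = 381
  N = -4 + 6·72 − 6·23 − 6·381 = -1996
ΔN = -1996 − (-2428) = 432; ΔH = 381 − 519 = -138
Score = (-3)·432 + 3·(-138) = -1710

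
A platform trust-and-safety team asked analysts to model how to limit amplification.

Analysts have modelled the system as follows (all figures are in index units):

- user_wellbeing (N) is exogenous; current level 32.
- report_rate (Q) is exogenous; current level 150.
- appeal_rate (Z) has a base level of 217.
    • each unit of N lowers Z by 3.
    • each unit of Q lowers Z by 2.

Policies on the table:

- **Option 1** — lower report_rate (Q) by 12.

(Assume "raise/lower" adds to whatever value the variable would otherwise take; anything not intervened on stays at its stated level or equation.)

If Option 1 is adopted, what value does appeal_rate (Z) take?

Option 1 (Q − 12):
  N = 32
  Q = 150 − 12 = 138
  Z = 217 − 3·32 − 2·138 = -155

-155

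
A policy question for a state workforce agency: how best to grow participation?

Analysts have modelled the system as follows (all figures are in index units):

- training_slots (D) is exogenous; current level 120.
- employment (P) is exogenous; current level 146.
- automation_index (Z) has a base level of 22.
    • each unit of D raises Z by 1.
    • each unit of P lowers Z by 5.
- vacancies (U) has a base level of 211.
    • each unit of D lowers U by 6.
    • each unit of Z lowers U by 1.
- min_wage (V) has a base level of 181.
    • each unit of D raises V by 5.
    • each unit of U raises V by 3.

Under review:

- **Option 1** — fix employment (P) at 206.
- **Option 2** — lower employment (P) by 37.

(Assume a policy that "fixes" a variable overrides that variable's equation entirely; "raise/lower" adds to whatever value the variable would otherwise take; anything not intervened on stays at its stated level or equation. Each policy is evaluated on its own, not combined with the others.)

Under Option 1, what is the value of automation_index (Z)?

Option 1 (P := 206):
  D = 120
  P = 206
  Z = 22 + 120 − 5·206 = -888

-888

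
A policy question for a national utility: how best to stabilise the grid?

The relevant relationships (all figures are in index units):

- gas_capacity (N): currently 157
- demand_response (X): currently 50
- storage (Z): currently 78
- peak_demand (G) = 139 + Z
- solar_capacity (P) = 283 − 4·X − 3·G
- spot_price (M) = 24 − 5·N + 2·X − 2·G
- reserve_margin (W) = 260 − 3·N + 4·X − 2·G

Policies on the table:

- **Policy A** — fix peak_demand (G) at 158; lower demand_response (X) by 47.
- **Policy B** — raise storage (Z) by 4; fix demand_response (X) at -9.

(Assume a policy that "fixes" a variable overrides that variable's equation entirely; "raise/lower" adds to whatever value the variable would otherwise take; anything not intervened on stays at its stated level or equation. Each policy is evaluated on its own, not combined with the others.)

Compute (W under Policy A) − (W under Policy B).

Policy A (G := 158, X − 47):
  N = 157
  X = 50 − 47 = 3
  Z = 78
  G = 158
  W = 260 − 3·157 + 4·3 − 2·158 = -515
Policy B (Z + 4, X := -9):
  N = 157
  X = -9
  Z = 78 + 4 = 82
  G = 139 + 82 = 221
  W = 260 − 3·157 + 4·(-9) − 2·221 = -689
W: -515 − (-689) = 174

174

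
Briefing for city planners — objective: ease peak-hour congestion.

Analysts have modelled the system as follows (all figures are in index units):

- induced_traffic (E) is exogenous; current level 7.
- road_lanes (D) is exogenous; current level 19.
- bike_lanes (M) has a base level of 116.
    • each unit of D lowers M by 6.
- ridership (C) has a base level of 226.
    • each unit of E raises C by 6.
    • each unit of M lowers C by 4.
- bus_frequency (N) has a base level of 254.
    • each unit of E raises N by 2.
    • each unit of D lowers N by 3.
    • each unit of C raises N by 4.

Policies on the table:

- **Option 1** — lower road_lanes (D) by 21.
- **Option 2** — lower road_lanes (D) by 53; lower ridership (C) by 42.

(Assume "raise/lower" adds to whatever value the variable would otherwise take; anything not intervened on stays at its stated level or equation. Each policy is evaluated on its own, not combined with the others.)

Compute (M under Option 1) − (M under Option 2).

Option 1 (D − 21):
  D = 19 − 21 = -2
  M = 116 − 6·(-2) = 128
Option 2 (D − 53, C − 42):
  D = 19 − 53 = -34
  M = 116 − 6·(-34) = 320
M: 128 − 320 = -192

-192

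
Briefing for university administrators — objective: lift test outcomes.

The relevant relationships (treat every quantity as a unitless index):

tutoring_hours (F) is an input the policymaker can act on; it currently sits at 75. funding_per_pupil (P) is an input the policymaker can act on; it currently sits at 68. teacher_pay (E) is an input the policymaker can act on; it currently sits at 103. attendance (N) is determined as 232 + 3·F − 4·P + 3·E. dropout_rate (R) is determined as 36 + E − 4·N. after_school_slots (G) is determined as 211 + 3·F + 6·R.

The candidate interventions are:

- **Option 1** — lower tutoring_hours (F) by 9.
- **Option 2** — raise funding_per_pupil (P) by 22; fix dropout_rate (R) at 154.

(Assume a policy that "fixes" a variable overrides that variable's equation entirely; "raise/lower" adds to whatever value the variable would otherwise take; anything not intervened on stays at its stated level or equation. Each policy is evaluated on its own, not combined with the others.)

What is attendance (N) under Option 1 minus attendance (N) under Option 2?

61

Option 1 (F − 9):
  F = 75 − 9 = 66
  P = 68
  E = 103
  N = 232 + 3·66 − 4·68 + 3·103 = 467
Option 2 (P + 22, R := 154):
  F = 75
  P = 68 + 22 = 90
  E = 103
  N = 232 + 3·75 − 4·90 + 3·103 = 406
N: 467 − 406 = 61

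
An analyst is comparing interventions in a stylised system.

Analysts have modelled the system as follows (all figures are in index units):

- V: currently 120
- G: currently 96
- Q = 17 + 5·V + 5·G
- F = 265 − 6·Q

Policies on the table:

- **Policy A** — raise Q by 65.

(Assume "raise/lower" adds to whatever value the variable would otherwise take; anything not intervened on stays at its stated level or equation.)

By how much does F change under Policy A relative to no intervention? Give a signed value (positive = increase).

-390

Baseline:
  V = 120
  G = 96
  Q = 17 + 5·120 + 5·96 = 1097
  F = 265 − 6·1097 = -6317
Policy A (Q + 65):
  V = 120
  G = 96
  Q = 17 + 5·120 + 5·96 (+65 from intervention) = 1162
  F = 265 − 6·1162 = -6707
Change in F: -6707 − (-6317) = -390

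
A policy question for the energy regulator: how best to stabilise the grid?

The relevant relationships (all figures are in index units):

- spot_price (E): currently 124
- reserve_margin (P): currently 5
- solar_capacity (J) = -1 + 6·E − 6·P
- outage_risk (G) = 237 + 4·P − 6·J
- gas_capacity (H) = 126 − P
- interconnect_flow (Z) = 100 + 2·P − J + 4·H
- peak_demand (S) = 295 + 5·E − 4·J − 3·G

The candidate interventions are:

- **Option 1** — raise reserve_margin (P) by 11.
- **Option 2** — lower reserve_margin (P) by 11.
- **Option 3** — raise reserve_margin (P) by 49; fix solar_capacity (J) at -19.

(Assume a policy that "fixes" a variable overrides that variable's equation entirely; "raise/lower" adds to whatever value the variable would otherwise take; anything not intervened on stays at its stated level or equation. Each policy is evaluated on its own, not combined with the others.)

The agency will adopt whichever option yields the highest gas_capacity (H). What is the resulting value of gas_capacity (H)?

132

Option 1 (P + 11):
  P = 5 + 11 = 16
  H = 126 − 16 = 110
Option 2 (P − 11):
  P = 5 − 11 = -6
  H = 126 − (-6) = 132
Option 3 (P + 49, J := -19):
  P = 5 + 49 = 54
  H = 126 − 54 = 72
Comparing — Option 1: H=110, Option 2: H=132, Option 3: H=72. Highest is 132 (Option 2).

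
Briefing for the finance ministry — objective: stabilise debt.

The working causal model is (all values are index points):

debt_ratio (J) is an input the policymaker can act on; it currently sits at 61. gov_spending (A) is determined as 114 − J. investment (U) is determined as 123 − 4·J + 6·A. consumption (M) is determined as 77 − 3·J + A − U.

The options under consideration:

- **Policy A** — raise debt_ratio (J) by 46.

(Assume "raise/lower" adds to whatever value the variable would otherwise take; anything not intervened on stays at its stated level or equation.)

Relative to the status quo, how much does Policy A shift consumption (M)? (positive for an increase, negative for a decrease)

Baseline:
  J = 61
  A = 114 − 61 = 53
  U = 123 − 4·61 + 6·53 = 197
  M = 77 − 3·61 + 53 − 197 = -250
Policy A (J + 46):
  J = 61 + 46 = 107
  A = 114 − 107 = 7
  U = 123 − 4·107 + 6·7 = -263
  M = 77 − 3·107 + 7 − (-263) = 26
Change in M: 26 − (-250) = 276

276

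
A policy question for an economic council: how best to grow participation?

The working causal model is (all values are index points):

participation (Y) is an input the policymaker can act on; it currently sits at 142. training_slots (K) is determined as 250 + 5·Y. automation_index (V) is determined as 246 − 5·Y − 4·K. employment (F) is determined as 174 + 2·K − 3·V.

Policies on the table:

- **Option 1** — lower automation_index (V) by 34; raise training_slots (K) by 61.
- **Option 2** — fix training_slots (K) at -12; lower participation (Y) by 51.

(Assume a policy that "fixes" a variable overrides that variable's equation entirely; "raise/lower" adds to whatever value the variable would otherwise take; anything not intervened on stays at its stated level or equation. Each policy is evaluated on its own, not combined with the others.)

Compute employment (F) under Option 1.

Option 1 (V − 34, K + 61):
  Y = 142
  K = 250 + 5·142 (+61 from intervention) = 1021
  V = 246 − 5·142 − 4·1021 (−34 from intervention) = -4582
  F = 174 + 2·1021 − 3·(-4582) = 15962

15962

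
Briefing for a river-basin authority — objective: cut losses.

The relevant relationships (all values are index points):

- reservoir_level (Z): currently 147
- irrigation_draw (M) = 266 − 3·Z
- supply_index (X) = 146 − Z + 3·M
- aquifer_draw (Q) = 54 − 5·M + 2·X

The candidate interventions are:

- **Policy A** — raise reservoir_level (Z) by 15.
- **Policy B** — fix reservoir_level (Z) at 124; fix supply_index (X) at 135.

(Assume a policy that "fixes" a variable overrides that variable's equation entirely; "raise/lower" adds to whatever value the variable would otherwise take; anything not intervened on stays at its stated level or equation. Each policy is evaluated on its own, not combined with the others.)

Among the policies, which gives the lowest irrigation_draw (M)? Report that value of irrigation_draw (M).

Policy A (Z + 15):
  Z = 147 + 15 = 162
  M = 266 − 3·162 = -220
Policy B (Z := 124, X := 135):
  Z = 124
  M = 266 − 3·124 = -106
Comparing — Policy A: M=-220, Policy B: M=-106. Lowest is -220 (Policy A).

-220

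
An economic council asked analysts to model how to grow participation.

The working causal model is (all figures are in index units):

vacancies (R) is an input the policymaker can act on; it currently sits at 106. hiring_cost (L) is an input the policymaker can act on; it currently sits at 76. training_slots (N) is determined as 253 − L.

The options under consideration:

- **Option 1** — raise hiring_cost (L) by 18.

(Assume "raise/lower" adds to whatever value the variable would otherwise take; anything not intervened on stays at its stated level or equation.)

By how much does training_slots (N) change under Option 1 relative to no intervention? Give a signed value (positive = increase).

-18

Baseline:
  L = 76
  N = 253 − 76 = 177
Option 1 (L + 18):
  L = 76 + 18 = 94
  N = 253 − 94 = 159
Change in N: 159 − 177 = -18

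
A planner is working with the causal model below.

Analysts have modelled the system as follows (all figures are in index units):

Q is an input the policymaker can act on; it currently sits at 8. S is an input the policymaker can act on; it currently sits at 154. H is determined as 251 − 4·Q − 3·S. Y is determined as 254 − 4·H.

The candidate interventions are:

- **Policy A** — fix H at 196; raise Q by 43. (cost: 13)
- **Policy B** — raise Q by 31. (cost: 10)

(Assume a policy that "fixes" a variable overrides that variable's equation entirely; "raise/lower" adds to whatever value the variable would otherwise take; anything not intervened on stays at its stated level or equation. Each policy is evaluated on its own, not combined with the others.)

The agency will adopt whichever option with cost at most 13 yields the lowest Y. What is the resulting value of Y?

Policy A (H := 196, Q + 43):
  Q = 8 + 43 = 51
  S = 154
  H = 196
  Y = 254 − 4·196 = -530
Policy B (Q + 31):
  Q = 8 + 31 = 39
  S = 154
  H = 251 − 4·39 − 3·154 = -367
  Y = 254 − 4·(-367) = 1722
Comparing — Policy A: Y=-530, Policy B: Y=1722. Lowest is -530 (Policy A).

-530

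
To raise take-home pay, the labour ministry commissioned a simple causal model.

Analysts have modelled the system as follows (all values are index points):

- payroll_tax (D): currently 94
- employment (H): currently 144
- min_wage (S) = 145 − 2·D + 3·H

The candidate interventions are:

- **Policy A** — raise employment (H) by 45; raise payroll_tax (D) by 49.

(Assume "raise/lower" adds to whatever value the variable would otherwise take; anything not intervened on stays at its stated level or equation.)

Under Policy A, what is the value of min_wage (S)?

Policy A (H + 45, D + 49):
  D = 94 + 49 = 143
  H = 144 + 45 = 189
  S = 145 − 2·143 + 3·189 = 426

426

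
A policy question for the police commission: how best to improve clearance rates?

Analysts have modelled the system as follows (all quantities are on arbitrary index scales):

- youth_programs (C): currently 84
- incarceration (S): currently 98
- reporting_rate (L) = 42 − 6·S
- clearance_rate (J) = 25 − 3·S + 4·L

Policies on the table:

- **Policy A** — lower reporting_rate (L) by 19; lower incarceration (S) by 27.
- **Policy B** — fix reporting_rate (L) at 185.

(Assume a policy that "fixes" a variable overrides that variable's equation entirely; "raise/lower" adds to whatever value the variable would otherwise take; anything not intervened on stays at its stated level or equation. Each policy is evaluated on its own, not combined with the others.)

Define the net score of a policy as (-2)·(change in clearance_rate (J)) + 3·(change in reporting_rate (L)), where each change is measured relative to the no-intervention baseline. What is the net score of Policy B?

-3655

Baseline:
  S = 98
  L = 42 − 6·98 = -546
  J = 25 − 3·98 + 4·(-546) = -2453
Policy B (L := 185):
  S = 98
  L = 185
  J = 25 − 3·98 + 4·185 = 471
ΔJ = 471 − (-2453) = 2924; ΔL = 185 − (-546) = 731
Score = (-2)·2924 + 3·731 = -3655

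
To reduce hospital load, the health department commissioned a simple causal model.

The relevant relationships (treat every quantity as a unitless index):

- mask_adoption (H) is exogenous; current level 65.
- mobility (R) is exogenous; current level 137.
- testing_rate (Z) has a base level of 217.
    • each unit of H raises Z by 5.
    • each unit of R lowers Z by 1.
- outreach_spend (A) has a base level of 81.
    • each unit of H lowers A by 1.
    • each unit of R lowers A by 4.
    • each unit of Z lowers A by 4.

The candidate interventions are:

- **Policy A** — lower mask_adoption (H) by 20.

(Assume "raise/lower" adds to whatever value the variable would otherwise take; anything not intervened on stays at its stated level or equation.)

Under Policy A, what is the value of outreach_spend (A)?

Policy A (H − 20):
  H = 65 − 20 = 45
  R = 137
  Z = 217 + 5·45 − 137 = 305
  A = 81 − 45 − 4·137 − 4·305 = -1732

-1732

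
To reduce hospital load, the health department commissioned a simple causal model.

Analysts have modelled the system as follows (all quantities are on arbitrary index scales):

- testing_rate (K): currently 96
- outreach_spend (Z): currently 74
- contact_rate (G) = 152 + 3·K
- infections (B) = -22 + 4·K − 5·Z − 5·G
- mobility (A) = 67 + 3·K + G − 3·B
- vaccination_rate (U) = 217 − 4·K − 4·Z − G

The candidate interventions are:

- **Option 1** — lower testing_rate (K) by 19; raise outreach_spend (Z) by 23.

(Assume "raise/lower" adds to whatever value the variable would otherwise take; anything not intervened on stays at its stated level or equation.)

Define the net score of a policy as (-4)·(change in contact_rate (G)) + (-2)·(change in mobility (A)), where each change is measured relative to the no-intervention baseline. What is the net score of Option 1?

Baseline:
  K = 96
  Z = 74
  G = 152 + 3·96 = 440
  B = -22 + 4·96 − 5·74 − 5·440 = -2208
  A = 67 + 3·96 + 440 − 3·(-2208) = 7419
Option 1 (K − 19, Z + 23):
  K = 96 − 19 = 77
  Z = 74 + 23 = 97
  G = 152 + 3·77 = 383
  B = -22 + 4·77 − 5·97 − 5·383 = -2114
  A = 67 + 3·77 + 383 − 3·(-2114) = 7023
ΔG = 383 − 440 = -57; ΔA = 7023 − 7419 = -396
Score = (-4)·(-57) + (-2)·(-396) = 1020

1020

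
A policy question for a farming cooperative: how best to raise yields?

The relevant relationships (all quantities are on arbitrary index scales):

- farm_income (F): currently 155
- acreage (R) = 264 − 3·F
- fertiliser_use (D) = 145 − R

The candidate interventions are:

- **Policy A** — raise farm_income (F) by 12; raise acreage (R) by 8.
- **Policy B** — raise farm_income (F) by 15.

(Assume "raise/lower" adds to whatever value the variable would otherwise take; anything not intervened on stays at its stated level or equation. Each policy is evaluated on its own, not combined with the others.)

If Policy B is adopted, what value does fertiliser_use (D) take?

391

Policy B (F + 15):
  F = 155 + 15 = 170
  R = 264 − 3·170 = -246
  D = 145 − (-246) = 391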